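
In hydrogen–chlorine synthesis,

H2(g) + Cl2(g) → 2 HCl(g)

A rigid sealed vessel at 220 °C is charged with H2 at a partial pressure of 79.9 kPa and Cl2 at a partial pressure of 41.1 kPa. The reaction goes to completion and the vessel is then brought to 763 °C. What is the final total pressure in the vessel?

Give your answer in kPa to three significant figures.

254 kPa

With V and T fixed, P_i ∝ n_i, so the mole ratios apply directly to partial pressures at 220 °C.
P(Cl2) required for 79.9 kPa of H2 = (1/1) × 79.9 = 79.90 kPa; available 41.1 kPa, so Cl2 is limiting.
P(H2) remaining = 79.9 − (1/1) × 41.1 = 38.80 kPa
P(gaseous products) = (2)/1 × 41.1 = 82.20 kPa
P_total at 220 °C = 38.80 + 82.20 = 121.0 kPa
Scaling to 763 °C: P = 121.0 × 1036.15/493.15 = 254.2 kPa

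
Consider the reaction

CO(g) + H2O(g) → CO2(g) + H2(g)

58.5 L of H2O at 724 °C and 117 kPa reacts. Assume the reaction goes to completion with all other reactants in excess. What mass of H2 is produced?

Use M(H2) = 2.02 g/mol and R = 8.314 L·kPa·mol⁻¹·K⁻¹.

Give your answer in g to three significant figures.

n(H2O) = PV/RT = (117 × 58.5) / (8.314 × 997.15) = 0.8256 mol
n(H2) = (1/1) × 0.8256 = 0.8256 mol
m(H2) = 0.8256 × 2.02 = 1.668 g

1.67 g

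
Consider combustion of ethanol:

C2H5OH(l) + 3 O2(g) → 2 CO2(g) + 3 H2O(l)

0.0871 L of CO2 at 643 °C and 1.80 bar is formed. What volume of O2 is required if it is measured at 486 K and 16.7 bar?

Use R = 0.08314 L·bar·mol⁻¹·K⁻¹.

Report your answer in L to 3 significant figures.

n(CO2) = PV/RT = (1.80 × 0.0871) / (0.08314 × 916.15) = 0.002058 mol
n(O2) = (3/2) × 0.002058 = 0.003087 mol
V = nRT/P = 0.003087 × 0.08314 × 486 / 16.7 = 0.007469 L

0.00747 L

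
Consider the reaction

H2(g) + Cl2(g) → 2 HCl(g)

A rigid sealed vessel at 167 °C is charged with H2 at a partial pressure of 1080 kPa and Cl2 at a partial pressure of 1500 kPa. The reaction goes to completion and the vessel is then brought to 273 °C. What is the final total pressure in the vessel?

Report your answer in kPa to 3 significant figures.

With V and T fixed, P_i ∝ n_i, so the mole ratios apply directly to partial pressures at 167 °C.
P(Cl2) required for 1080 kPa of H2 = (1/1) × 1080 = 1080 kPa; available 1500 kPa, so H2 is limiting.
P(Cl2) remaining = 1500 − (1/1) × 1080 = 420.0 kPa
P(gaseous products) = (2)/1 × 1080 = 2160 kPa
P_total at 167 °C = 420.0 + 2160 = 2580 kPa
Scaling to 273 °C: P = 2580 × 546.15/440.15 = 3201 kPa

3200 kPa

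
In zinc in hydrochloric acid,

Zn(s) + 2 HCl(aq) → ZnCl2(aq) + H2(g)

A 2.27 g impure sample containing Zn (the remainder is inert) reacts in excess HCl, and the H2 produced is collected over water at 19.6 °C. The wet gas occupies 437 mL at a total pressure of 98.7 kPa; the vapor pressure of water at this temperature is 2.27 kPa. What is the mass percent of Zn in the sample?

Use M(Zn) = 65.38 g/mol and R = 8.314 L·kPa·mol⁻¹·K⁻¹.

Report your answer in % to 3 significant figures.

49.9 %

P(H2) = 98.7 − 2.27 = 96.43 kPa
n(H2) = PV/RT = (96.43 × 0.4370) / (8.314 × 292.75) = 0.01731 mol
n(Zn) = (1/1) × 0.01731 = 0.01731 mol
m(Zn) = 0.01731 × 65.38 = 1.132 g
%Zn = 1.132 / 2.27 × 100 = 49.87%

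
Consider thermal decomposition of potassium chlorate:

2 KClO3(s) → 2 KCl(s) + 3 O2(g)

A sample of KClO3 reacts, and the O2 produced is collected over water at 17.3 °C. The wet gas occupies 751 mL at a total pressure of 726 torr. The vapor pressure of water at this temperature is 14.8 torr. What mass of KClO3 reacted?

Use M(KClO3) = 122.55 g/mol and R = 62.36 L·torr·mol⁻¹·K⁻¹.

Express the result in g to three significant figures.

2.41 g

P(O2) = 726 − 14.8 = 711.2 torr
n(O2) = PV/RT = (711.2 × 0.7510) / (62.36 × 290.45) = 0.02949 mol
n(KClO3) = (2/3) × 0.02949 = 0.01966 mol
m(KClO3) = 0.01966 × 122.55 = 2.409 g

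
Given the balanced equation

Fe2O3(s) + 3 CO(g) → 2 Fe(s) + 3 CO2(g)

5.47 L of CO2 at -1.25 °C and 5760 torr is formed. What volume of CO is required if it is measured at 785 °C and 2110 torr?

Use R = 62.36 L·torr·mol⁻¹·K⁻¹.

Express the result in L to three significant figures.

n(CO2) = PV/RT = (5760 × 5.47) / (62.36 × 271.9) = 1.858 mol
n(CO) = (3/3) × 1.858 = 1.858 mol
V = nRT/P = 1.858 × 62.36 × 1058.15 / 2110 = 58.11 L

58.1 L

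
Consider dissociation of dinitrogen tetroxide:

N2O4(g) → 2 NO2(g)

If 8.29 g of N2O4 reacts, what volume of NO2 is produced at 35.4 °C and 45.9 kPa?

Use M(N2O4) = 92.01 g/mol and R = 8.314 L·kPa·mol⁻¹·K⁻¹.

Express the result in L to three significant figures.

10.1 L

n(N2O4) = 8.290 / 92.01 = 0.09010 mol
n(NO2) = (2/1) × 0.09010 = 0.1802 mol
V = nRT/P = 0.1802 × 8.314 × 308.55 / 45.9 = 10.07 L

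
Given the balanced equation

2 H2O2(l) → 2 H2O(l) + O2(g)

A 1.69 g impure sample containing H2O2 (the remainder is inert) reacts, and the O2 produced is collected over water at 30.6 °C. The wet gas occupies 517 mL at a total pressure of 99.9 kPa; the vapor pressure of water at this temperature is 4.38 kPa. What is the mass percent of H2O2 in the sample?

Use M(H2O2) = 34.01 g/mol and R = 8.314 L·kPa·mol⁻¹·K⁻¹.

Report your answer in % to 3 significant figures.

78.7 %

P(O2) = 99.9 − 4.38 = 95.52 kPa
n(O2) = PV/RT = (95.52 × 0.5170) / (8.314 × 303.75) = 0.01956 mol
n(H2O2) = (2/1) × 0.01956 = 0.03912 mol
m(H2O2) = 0.03912 × 34.01 = 1.330 g
%H2O2 = 1.330 / 1.69 × 100 = 78.70%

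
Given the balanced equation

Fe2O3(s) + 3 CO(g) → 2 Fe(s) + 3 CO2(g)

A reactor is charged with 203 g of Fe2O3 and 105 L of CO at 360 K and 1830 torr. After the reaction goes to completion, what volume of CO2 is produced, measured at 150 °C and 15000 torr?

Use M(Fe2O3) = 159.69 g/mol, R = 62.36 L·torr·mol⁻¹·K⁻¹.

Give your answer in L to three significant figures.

6.71 L

n(Fe2O3) = 203 / 159.69 = 1.271 mol
n(CO) = PV/RT = (1830 × 105) / (62.36 × 360) = 8.559 mol
For 1.271 mol Fe2O3, stoichiometry requires (3/1) × 1.271 = 3.813 mol CO; 8.559 mol is available, so Fe2O3 is limiting.
n(CO2) = (3/1) × 1.271 = 3.813 mol
V(CO2) = nRT/P = 3.813 × 62.36 × 423.15 / 15000 = 6.708 L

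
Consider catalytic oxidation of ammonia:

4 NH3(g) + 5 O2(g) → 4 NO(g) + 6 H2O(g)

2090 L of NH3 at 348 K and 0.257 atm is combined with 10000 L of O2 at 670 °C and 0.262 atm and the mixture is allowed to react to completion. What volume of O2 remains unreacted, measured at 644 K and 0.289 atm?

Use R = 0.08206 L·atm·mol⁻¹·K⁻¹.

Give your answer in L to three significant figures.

n(NH3) = PV/RT = (0.257 × 2090) / (0.08206 × 348) = 18.81 mol
n(O2) = PV/RT = (0.262 × 10000) / (0.08206 × 943.15) = 33.85 mol
For 18.81 mol NH3, stoichiometry requires (5/4) × 18.81 = 23.51 mol O2; 33.85 mol is available, so NH3 is limiting.
n(O2) consumed = (5/4) × 18.81 = 23.51 mol; remaining = 33.85 − 23.51 = 10.34 mol
V(O2) = nRT/P = 10.34 × 0.08206 × 644 / 0.289 = 1891 L

1890 L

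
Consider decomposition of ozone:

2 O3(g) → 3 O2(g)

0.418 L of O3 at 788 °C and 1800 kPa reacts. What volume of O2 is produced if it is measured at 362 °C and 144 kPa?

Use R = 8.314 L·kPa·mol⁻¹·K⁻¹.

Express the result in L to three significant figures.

4.69 L

n(O3) = PV/RT = (1800 × 0.418) / (8.314 × 1061.15) = 0.08528 mol
n(O2) = (3/2) × 0.08528 = 0.1279 mol
V = nRT/P = 0.1279 × 8.314 × 635.15 / 144 = 4.690 L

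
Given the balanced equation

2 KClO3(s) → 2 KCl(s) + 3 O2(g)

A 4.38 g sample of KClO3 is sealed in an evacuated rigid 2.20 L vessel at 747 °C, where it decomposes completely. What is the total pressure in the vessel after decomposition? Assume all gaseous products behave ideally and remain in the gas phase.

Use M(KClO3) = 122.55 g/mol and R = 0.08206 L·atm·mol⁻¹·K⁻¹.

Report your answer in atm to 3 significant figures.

2.04 atm

n(KClO3) = 4.38 / 122.55 = 0.03574 mol
n(gas produced) = (3/2) × 0.03574 = 0.05361 mol
P = nRT/V = 0.05361 × 0.08206 × 1020.15 / 2.20 = 2.040 atm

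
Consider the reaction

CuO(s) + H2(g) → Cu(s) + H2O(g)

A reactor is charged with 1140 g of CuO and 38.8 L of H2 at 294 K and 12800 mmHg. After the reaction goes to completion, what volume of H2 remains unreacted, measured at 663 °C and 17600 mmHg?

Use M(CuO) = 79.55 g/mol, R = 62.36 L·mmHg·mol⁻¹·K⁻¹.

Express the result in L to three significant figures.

n(CuO) = 1140 / 79.55 = 14.33 mol
n(H2) = PV/RT = (12800 × 38.8) / (62.36 × 294) = 27.09 mol
For 14.33 mol CuO, stoichiometry requires (1/1) × 14.33 = 14.33 mol H2; 27.09 mol is available, so CuO is limiting.
n(H2) consumed = (1/1) × 14.33 = 14.33 mol; remaining = 27.09 − 14.33 = 12.76 mol
V(H2) = nRT/P = 12.76 × 62.36 × 936.15 / 17600 = 42.32 L

42.3 L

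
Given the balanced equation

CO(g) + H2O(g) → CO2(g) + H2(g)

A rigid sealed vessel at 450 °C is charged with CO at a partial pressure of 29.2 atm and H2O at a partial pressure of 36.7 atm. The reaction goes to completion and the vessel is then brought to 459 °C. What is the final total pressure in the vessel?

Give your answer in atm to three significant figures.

66.7 atm

At constant V, partial pressures at 450 °C are proportional to moles, so apply stoichiometry directly to pressures.
P(H2O) required for 29.2 atm of CO = (1/1) × 29.2 = 29.20 atm; available 36.7 atm, so CO is limiting.
P(H2O) remaining = 36.7 − (1/1) × 29.2 = 7.500 atm
P(gaseous products) = (1+1)/1 × 29.2 = 58.40 atm
P_total at 450 °C = 7.500 + 58.40 = 65.90 atm
Scaling to 459 °C: P = 65.90 × 732.15/723.15 = 66.72 atm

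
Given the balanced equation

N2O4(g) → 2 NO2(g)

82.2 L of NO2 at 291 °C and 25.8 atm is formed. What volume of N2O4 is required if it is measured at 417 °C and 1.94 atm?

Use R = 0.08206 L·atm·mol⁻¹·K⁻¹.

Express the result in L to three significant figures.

n(NO2) = PV/RT = (25.8 × 82.2) / (0.08206 × 564.15) = 45.81 mol
n(N2O4) = (1/2) × 45.81 = 22.91 mol
V = nRT/P = 22.91 × 0.08206 × 690.15 / 1.94 = 668.8 L

669 L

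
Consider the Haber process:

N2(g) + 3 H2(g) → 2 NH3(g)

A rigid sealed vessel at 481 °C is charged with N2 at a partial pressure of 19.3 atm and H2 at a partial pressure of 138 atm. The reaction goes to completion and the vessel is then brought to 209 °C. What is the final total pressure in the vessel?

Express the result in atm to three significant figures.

75.9 atm

At constant V, partial pressures at 481 °C are proportional to moles, so apply stoichiometry directly to pressures.
P(H2) required for 19.3 atm of N2 = (3/1) × 19.3 = 57.90 atm; available 138 atm, so N2 is limiting.
P(H2) remaining = 138 − (3/1) × 19.3 = 80.10 atm
P(gaseous products) = (2)/1 × 19.3 = 38.60 atm
P_total at 481 °C = 80.10 + 38.60 = 118.7 atm
Scaling to 209 °C: P = 118.7 × 482.15/754.15 = 75.89 atm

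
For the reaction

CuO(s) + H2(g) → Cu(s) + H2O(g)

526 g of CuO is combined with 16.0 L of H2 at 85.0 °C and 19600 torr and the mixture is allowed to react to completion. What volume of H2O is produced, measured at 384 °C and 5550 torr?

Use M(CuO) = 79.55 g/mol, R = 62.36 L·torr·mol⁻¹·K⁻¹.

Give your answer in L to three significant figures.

n(CuO) = 526 / 79.55 = 6.612 mol
n(H2) = PV/RT = (19600 × 16.0) / (62.36 × 358.15) = 14.04 mol
For 6.612 mol CuO, stoichiometry requires (1/1) × 6.612 = 6.612 mol H2; 14.04 mol is available, so CuO is limiting.
n(H2O) = (1/1) × 6.612 = 6.612 mol
V(H2O) = nRT/P = 6.612 × 62.36 × 657.15 / 5550 = 48.82 L

48.8 L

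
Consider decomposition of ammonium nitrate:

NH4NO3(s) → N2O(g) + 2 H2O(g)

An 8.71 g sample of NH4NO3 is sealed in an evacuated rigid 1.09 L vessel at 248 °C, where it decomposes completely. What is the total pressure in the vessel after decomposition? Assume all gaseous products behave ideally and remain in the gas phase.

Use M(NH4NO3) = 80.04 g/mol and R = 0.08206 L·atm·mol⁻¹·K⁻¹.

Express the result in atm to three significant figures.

12.8 atm

n(NH4NO3) = 8.71 / 80.04 = 0.1088 mol
n(gas produced) = (3/1) × 0.1088 = 0.3264 mol
P = nRT/V = 0.3264 × 0.08206 × 521.15 / 1.09 = 12.81 atm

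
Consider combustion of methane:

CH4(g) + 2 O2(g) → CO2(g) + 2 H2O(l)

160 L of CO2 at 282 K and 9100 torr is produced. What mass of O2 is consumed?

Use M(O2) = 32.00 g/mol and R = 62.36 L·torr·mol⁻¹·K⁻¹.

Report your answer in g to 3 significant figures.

5300 g

n(CO2) = PV/RT = (9100 × 160) / (62.36 × 282) = 82.80 mol
n(O2) = (2/1) × 82.80 = 165.6 mol
m(O2) = 165.6 × 32.00 = 5299 g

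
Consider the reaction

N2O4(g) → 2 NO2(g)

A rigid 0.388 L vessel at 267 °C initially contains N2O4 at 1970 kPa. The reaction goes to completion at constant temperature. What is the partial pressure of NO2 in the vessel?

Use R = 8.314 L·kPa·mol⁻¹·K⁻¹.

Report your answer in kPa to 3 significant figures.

3940 kPa

n(N2O4)₀ = PV/RT = (1970 × 0.388) / (8.314 × 540.15) = 0.1702 mol
n(NO2) = (2/1) × 0.1702 = 0.3404 mol
P(NO2) = nRT/V = 0.3404 × 8.314 × 540.15 / 0.388 = 3940 kPa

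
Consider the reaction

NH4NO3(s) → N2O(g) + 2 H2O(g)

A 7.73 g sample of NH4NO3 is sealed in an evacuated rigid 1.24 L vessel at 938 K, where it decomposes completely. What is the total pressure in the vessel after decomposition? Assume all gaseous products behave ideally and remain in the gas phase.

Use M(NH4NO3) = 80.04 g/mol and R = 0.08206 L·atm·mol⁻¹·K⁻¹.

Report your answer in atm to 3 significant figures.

18.0 atm

n(NH4NO3) = 7.73 / 80.04 = 0.09658 mol
n(gas produced) = (3/1) × 0.09658 = 0.2897 mol
P = nRT/V = 0.2897 × 0.08206 × 938 / 1.24 = 17.98 atm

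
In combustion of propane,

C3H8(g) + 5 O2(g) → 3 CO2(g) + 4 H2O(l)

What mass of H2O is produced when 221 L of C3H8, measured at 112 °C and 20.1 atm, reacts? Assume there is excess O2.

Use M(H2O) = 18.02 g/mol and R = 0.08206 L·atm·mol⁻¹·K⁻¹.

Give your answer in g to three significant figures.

n(C3H8) = PV/RT = (20.1 × 221) / (0.08206 × 385.15) = 140.5 mol
n(H2O) = (4/1) × 140.5 = 562.0 mol
m(H2O) = 562.0 × 18.02 = 10130 g

10100 g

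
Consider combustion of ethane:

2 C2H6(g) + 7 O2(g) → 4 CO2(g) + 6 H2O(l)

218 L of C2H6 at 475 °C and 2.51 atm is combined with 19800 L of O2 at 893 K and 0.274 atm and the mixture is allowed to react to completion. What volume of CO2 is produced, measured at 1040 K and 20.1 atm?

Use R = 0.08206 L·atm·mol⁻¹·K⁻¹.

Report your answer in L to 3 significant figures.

75.7 L

n(C2H6) = PV/RT = (2.51 × 218) / (0.08206 × 748.15) = 8.913 mol
n(O2) = PV/RT = (0.274 × 19800) / (0.08206 × 893) = 74.03 mol
For 8.913 mol C2H6, stoichiometry requires (7/2) × 8.913 = 31.20 mol O2; 74.03 mol is available, so C2H6 is limiting.
n(CO2) = (4/2) × 8.913 = 17.83 mol
V(CO2) = nRT/P = 17.83 × 0.08206 × 1040 / 20.1 = 75.70 L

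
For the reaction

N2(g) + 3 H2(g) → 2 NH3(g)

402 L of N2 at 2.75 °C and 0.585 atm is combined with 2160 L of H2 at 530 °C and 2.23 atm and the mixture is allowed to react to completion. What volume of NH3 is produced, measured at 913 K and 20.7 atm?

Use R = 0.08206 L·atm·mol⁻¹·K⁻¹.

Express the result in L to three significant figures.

n(N2) = PV/RT = (0.585 × 402) / (0.08206 × 275.9) = 10.39 mol
n(H2) = PV/RT = (2.23 × 2160) / (0.08206 × 803.15) = 73.09 mol
For 10.39 mol N2, stoichiometry requires (3/1) × 10.39 = 31.17 mol H2; 73.09 mol is available, so N2 is limiting.
n(NH3) = (2/1) × 10.39 = 20.78 mol
V(NH3) = nRT/P = 20.78 × 0.08206 × 913 / 20.7 = 75.21 L

75.2 L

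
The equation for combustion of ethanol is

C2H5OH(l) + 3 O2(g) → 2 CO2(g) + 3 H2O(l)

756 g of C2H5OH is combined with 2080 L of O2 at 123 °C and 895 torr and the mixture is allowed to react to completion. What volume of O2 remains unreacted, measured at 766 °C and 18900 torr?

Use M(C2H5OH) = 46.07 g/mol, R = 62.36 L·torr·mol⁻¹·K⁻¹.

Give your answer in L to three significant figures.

n(C2H5OH) = 756 / 46.07 = 16.41 mol
n(O2) = PV/RT = (895 × 2080) / (62.36 × 396.15) = 75.36 mol
For 16.41 mol C2H5OH, stoichiometry requires (3/1) × 16.41 = 49.23 mol O2; 75.36 mol is available, so C2H5OH is limiting.
n(O2) consumed = (3/1) × 16.41 = 49.23 mol; remaining = 75.36 − 49.23 = 26.13 mol
V(O2) = nRT/P = 26.13 × 62.36 × 1039.15 / 18900 = 89.59 L

89.6 L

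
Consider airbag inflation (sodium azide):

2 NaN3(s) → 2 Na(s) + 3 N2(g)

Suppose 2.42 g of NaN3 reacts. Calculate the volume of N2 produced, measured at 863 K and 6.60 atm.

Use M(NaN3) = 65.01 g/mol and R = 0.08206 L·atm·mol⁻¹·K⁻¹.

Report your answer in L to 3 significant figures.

n(NaN3) = 2.420 / 65.01 = 0.03723 mol
n(N2) = (3/2) × 0.03723 = 0.05584 mol
V = nRT/P = 0.05584 × 0.08206 × 863 / 6.60 = 0.5992 L

0.599 L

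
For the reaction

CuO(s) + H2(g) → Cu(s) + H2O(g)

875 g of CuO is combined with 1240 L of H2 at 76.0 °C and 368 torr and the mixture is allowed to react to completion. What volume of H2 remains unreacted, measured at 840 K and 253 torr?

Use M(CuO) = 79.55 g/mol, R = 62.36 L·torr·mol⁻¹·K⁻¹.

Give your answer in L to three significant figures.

n(CuO) = 875 / 79.55 = 11.00 mol
n(H2) = PV/RT = (368 × 1240) / (62.36 × 349.15) = 20.96 mol
For 11.00 mol CuO, stoichiometry requires (1/1) × 11.00 = 11.00 mol H2; 20.96 mol is available, so CuO is limiting.
n(H2) consumed = (1/1) × 11.00 = 11.00 mol; remaining = 20.96 − 11.00 = 9.960 mol
V(H2) = nRT/P = 9.960 × 62.36 × 840 / 253 = 2062 L

2060 L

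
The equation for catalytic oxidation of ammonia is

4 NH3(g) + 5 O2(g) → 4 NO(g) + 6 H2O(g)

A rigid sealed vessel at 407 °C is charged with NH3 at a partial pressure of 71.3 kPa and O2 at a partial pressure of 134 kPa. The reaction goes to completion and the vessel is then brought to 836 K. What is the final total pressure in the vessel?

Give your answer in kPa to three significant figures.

274 kPa

At constant V, partial pressures at 407 °C are proportional to moles, so apply stoichiometry directly to pressures.
P(O2) required for 71.3 kPa of NH3 = (5/4) × 71.3 = 89.12 kPa; available 134 kPa, so NH3 is limiting.
P(O2) remaining = 134 − (5/4) × 71.3 = 44.88 kPa
P(gaseous products) = (4+6)/4 × 71.3 = 178.2 kPa
P_total at 407 °C = 44.88 + 178.2 = 223.1 kPa
Scaling to 836 K: P = 223.1 × 836/680.15 = 274.2 kPa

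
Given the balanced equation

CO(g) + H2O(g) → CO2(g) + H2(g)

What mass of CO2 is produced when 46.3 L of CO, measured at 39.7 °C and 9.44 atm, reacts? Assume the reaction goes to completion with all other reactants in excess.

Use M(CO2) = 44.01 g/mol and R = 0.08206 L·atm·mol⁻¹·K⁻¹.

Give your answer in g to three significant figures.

749 g

n(CO) = PV/RT = (9.44 × 46.3) / (0.08206 × 312.85) = 17.02 mol
n(CO2) = (1/1) × 17.02 = 17.02 mol
m(CO2) = 17.02 × 44.01 = 749.1 g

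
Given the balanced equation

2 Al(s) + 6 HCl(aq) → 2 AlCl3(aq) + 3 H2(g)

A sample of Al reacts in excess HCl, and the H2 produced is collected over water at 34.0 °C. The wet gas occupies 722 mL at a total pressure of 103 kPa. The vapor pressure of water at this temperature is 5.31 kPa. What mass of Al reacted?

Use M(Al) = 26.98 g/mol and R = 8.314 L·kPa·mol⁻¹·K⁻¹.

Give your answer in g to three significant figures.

P(H2) = 103 − 5.31 = 97.69 kPa
n(H2) = PV/RT = (97.69 × 0.7220) / (8.314 × 307.15) = 0.02762 mol
n(Al) = (2/3) × 0.02762 = 0.01841 mol
m(Al) = 0.01841 × 26.98 = 0.4967 g

0.497 g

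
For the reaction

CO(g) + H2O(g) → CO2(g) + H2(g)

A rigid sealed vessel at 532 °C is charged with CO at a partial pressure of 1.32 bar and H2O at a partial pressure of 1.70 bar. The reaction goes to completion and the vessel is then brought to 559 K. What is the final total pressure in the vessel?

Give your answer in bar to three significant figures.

At constant V, partial pressures at 532 °C are proportional to moles, so apply stoichiometry directly to pressures.
P(H2O) required for 1.32 bar of CO = (1/1) × 1.32 = 1.320 bar; available 1.70 bar, so CO is limiting.
P(H2O) remaining = 1.70 − (1/1) × 1.32 = 0.3800 bar
P(gaseous products) = (1+1)/1 × 1.32 = 2.640 bar
P_total at 532 °C = 0.3800 + 2.640 = 3.020 bar
Scaling to 559 K: P = 3.020 × 559/805.15 = 2.097 bar

2.10 bar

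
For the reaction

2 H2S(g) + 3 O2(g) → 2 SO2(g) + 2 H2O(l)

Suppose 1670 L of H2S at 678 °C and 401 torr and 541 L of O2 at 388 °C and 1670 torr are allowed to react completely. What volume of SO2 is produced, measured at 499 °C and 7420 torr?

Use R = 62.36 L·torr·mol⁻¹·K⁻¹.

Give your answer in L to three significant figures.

73.3 L

n(H2S) = PV/RT = (401 × 1670) / (62.36 × 951.15) = 11.29 mol
n(O2) = PV/RT = (1670 × 541) / (62.36 × 661.15) = 21.91 mol
For 11.29 mol H2S, stoichiometry requires (3/2) × 11.29 = 16.93 mol O2; 21.91 mol is available, so H2S is limiting.
n(SO2) = (2/2) × 11.29 = 11.29 mol
V(SO2) = nRT/P = 11.29 × 62.36 × 772.15 / 7420 = 73.27 L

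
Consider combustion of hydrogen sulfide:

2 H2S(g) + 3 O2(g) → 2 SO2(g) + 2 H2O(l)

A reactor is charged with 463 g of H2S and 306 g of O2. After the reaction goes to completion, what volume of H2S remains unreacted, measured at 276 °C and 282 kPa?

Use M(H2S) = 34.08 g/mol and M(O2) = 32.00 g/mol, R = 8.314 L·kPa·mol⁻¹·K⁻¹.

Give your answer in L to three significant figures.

117 L

n(H2S) = 463 / 34.08 = 13.59 mol
n(O2) = 306 / 32.00 = 9.562 mol
For 13.59 mol H2S, stoichiometry requires (3/2) × 13.59 = 20.38 mol O2; 9.562 mol is available, so O2 is limiting.
n(H2S) consumed = (2/3) × 9.562 = 6.375 mol; remaining = 13.59 − 6.375 = 7.215 mol
V(H2S) = nRT/P = 7.215 × 8.314 × 549.15 / 282 = 116.8 L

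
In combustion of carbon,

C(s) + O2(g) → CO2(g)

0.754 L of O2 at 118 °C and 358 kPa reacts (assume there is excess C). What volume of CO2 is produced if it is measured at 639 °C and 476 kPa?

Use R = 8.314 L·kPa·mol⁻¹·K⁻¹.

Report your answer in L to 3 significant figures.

n(O2) = PV/RT = (358 × 0.754) / (8.314 × 391.15) = 0.08300 mol
n(CO2) = (1/1) × 0.08300 = 0.08300 mol
V = nRT/P = 0.08300 × 8.314 × 912.15 / 476 = 1.322 L

1.32 L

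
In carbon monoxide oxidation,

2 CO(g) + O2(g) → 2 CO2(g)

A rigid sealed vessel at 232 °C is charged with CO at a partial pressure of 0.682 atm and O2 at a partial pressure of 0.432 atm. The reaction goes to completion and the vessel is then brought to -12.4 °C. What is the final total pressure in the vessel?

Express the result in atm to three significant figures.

At constant V, partial pressures at 232 °C are proportional to moles, so apply stoichiometry directly to pressures.
P(O2) required for 0.682 atm of CO = (1/2) × 0.682 = 0.3410 atm; available 0.432 atm, so CO is limiting.
P(O2) remaining = 0.432 − (1/2) × 0.682 = 0.09100 atm
P(gaseous products) = (2)/2 × 0.682 = 0.6820 atm
P_total at 232 °C = 0.09100 + 0.6820 = 0.7730 atm
Scaling to -12.4 °C: P = 0.7730 × 260.75/505.15 = 0.3990 atm

0.399 atm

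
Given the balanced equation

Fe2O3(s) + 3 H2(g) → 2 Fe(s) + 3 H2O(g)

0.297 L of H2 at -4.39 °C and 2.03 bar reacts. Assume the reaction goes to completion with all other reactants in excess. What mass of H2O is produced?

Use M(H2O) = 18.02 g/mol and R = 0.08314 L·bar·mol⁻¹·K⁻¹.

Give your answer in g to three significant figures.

0.486 g

n(H2) = PV/RT = (2.03 × 0.297) / (0.08314 × 268.76) = 0.02698 mol
n(H2O) = (3/3) × 0.02698 = 0.02698 mol
m(H2O) = 0.02698 × 18.02 = 0.4862 g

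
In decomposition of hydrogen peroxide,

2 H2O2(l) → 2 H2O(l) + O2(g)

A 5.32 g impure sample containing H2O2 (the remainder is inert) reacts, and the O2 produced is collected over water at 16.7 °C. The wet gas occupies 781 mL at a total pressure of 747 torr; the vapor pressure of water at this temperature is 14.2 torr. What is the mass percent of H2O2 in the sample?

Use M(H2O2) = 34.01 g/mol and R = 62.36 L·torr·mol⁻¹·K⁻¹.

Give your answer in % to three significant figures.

40.5 %

P(O2) = 747 − 14.2 = 732.8 torr
n(O2) = PV/RT = (732.8 × 0.7810) / (62.36 × 289.85) = 0.03166 mol
n(H2O2) = (2/1) × 0.03166 = 0.06332 mol
m(H2O2) = 0.06332 × 34.01 = 2.154 g
%H2O2 = 2.154 / 5.32 × 100 = 40.49%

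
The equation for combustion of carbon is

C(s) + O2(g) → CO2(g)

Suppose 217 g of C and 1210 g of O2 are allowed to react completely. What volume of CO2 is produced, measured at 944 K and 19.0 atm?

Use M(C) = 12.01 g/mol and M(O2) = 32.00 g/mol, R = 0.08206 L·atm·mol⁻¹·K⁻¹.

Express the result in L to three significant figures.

73.7 L

n(C) = 217 / 12.01 = 18.07 mol
n(O2) = 1210 / 32.00 = 37.81 mol
For 18.07 mol C, stoichiometry requires (1/1) × 18.07 = 18.07 mol O2; 37.81 mol is available, so C is limiting.
n(CO2) = (1/1) × 18.07 = 18.07 mol
V(CO2) = nRT/P = 18.07 × 0.08206 × 944 / 19.0 = 73.67 L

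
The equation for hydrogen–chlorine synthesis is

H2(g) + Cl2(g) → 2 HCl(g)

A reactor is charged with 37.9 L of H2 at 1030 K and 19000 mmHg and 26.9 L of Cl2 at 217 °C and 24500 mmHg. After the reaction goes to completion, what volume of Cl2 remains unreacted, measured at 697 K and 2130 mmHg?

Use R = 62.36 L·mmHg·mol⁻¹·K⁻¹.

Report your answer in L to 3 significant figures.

211 L

n(H2) = PV/RT = (19000 × 37.9) / (62.36 × 1030) = 11.21 mol
n(Cl2) = PV/RT = (24500 × 26.9) / (62.36 × 490.15) = 21.56 mol
For 11.21 mol H2, stoichiometry requires (1/1) × 11.21 = 11.21 mol Cl2; 21.56 mol is available, so H2 is limiting.
n(Cl2) consumed = (1/1) × 11.21 = 11.21 mol; remaining = 21.56 − 11.21 = 10.35 mol
V(Cl2) = nRT/P = 10.35 × 62.36 × 697 / 2130 = 211.2 L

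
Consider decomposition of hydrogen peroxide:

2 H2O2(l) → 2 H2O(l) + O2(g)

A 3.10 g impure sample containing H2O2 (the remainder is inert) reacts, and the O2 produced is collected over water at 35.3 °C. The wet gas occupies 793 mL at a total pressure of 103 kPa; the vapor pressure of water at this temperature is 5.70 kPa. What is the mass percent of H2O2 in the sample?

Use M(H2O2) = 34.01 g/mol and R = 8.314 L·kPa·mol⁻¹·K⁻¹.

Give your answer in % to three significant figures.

P(O2) = 103 − 5.70 = 97.30 kPa
n(O2) = PV/RT = (97.30 × 0.7930) / (8.314 × 308.45) = 0.03009 mol
n(H2O2) = (2/1) × 0.03009 = 0.06018 mol
m(H2O2) = 0.06018 × 34.01 = 2.047 g
%H2O2 = 2.047 / 3.10 × 100 = 66.03%

66.0 %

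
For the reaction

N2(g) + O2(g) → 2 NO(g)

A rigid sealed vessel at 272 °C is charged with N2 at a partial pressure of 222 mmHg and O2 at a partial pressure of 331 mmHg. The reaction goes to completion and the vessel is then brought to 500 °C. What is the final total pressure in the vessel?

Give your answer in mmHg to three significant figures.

784 mmHg

Because the vessel is rigid and T is held at 272 °C, work the stoichiometry in partial pressures (P_i = n_iRT/V).
P(O2) required for 222 mmHg of N2 = (1/1) × 222 = 222.0 mmHg; available 331 mmHg, so N2 is limiting.
P(O2) remaining = 331 − (1/1) × 222 = 109.0 mmHg
P(gaseous products) = (2)/1 × 222 = 444.0 mmHg
P_total at 272 °C = 109.0 + 444.0 = 553.0 mmHg
Scaling to 500 °C: P = 553.0 × 773.15/545.15 = 784.3 mmHg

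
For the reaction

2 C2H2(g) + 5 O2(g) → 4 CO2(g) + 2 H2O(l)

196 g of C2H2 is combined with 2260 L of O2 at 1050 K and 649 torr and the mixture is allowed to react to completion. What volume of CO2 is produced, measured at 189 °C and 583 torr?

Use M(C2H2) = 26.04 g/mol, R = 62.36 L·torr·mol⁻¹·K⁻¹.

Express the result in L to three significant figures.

n(C2H2) = 196 / 26.04 = 7.527 mol
n(O2) = PV/RT = (649 × 2260) / (62.36 × 1050) = 22.40 mol
For 7.527 mol C2H2, stoichiometry requires (5/2) × 7.527 = 18.82 mol O2; 22.40 mol is available, so C2H2 is limiting.
n(CO2) = (4/2) × 7.527 = 15.05 mol
V(CO2) = nRT/P = 15.05 × 62.36 × 462.15 / 583 = 744.0 L

744 L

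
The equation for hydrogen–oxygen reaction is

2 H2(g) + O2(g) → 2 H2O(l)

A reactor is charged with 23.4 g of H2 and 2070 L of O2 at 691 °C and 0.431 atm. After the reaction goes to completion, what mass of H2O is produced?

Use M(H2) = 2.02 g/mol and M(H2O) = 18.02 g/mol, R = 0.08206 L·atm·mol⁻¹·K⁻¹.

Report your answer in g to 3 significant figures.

209 g

n(H2) = 23.4 / 2.02 = 11.58 mol
n(O2) = PV/RT = (0.431 × 2070) / (0.08206 × 964.15) = 11.28 mol
For 11.58 mol H2, stoichiometry requires (1/2) × 11.58 = 5.790 mol O2; 11.28 mol is available, so H2 is limiting.
n(H2O) = (2/2) × 11.58 = 11.58 mol
m(H2O) = 11.58 × 18.02 = 208.7 g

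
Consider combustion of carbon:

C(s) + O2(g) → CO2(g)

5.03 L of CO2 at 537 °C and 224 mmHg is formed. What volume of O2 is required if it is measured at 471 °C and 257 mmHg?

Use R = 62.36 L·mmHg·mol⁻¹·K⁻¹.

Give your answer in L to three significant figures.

n(CO2) = PV/RT = (224 × 5.03) / (62.36 × 810.15) = 0.02230 mol
n(O2) = (1/1) × 0.02230 = 0.02230 mol
V = nRT/P = 0.02230 × 62.36 × 744.15 / 257 = 4.027 L

4.03 L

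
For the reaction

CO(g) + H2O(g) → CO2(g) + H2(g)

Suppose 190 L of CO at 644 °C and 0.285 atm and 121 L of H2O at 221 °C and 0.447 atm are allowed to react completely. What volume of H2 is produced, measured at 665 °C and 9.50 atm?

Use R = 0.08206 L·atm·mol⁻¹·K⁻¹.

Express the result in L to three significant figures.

n(CO) = PV/RT = (0.285 × 190) / (0.08206 × 917.15) = 0.7195 mol
n(H2O) = PV/RT = (0.447 × 121) / (0.08206 × 494.15) = 1.334 mol
For 0.7195 mol CO, stoichiometry requires (1/1) × 0.7195 = 0.7195 mol H2O; 1.334 mol is available, so CO is limiting.
n(H2) = (1/1) × 0.7195 = 0.7195 mol
V(H2) = nRT/P = 0.7195 × 0.08206 × 938.15 / 9.50 = 5.831 L

5.83 L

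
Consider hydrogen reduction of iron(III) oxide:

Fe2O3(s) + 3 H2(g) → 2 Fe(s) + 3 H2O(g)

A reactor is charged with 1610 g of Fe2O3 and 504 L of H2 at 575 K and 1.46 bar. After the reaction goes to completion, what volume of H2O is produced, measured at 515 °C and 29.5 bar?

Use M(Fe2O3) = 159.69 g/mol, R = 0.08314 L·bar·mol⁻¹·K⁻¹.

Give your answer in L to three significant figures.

n(Fe2O3) = 1610 / 159.69 = 10.08 mol
n(H2) = PV/RT = (1.46 × 504) / (0.08314 × 575) = 15.39 mol
For 10.08 mol Fe2O3, stoichiometry requires (3/1) × 10.08 = 30.24 mol H2; 15.39 mol is available, so H2 is limiting.
n(H2O) = (3/3) × 15.39 = 15.39 mol
V(H2O) = nRT/P = 15.39 × 0.08314 × 788.15 / 29.5 = 34.18 L

34.2 L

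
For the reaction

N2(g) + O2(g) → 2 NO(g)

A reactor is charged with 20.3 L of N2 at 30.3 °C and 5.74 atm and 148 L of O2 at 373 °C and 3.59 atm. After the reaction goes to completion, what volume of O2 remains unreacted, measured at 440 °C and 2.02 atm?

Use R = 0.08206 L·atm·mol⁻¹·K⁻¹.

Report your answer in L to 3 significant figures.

155 L

n(N2) = PV/RT = (5.74 × 20.3) / (0.08206 × 303.45) = 4.679 mol
n(O2) = PV/RT = (3.59 × 148) / (0.08206 × 646.15) = 10.02 mol
For 4.679 mol N2, stoichiometry requires (1/1) × 4.679 = 4.679 mol O2; 10.02 mol is available, so N2 is limiting.
n(O2) consumed = (1/1) × 4.679 = 4.679 mol; remaining = 10.02 − 4.679 = 5.341 mol
V(O2) = nRT/P = 5.341 × 0.08206 × 713.15 / 2.02 = 154.7 L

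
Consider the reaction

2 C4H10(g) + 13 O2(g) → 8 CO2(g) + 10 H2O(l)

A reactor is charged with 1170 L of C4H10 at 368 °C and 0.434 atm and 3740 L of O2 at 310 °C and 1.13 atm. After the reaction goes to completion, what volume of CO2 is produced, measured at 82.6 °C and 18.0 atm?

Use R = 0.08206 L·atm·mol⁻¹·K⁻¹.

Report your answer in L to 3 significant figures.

62.6 L

n(C4H10) = PV/RT = (0.434 × 1170) / (0.08206 × 641.15) = 9.651 mol
n(O2) = PV/RT = (1.13 × 3740) / (0.08206 × 583.15) = 88.32 mol
For 9.651 mol C4H10, stoichiometry requires (13/2) × 9.651 = 62.73 mol O2; 88.32 mol is available, so C4H10 is limiting.
n(CO2) = (8/2) × 9.651 = 38.60 mol
V(CO2) = nRT/P = 38.60 × 0.08206 × 355.75 / 18.0 = 62.60 L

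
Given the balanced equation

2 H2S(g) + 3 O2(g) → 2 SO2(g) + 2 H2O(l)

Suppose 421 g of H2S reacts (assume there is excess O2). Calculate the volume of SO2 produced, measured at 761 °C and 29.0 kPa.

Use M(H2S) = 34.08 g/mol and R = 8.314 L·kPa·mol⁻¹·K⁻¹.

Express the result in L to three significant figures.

n(H2S) = 421.0 / 34.08 = 12.35 mol
n(SO2) = (2/2) × 12.35 = 12.35 mol
V = nRT/P = 12.35 × 8.314 × 1034.15 / 29.0 = 3662 L

3660 L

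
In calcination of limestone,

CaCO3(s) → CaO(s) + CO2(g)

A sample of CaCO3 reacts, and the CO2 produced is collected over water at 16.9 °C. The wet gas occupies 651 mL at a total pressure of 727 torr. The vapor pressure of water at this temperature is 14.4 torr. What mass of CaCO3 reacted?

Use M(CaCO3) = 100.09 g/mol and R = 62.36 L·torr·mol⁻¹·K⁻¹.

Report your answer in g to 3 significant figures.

2.57 g

P(CO2) = 727 − 14.4 = 712.6 torr
n(CO2) = PV/RT = (712.6 × 0.6510) / (62.36 × 290.05) = 0.02565 mol
n(CaCO3) = (1/1) × 0.02565 = 0.02565 mol
m(CaCO3) = 0.02565 × 100.09 = 2.567 g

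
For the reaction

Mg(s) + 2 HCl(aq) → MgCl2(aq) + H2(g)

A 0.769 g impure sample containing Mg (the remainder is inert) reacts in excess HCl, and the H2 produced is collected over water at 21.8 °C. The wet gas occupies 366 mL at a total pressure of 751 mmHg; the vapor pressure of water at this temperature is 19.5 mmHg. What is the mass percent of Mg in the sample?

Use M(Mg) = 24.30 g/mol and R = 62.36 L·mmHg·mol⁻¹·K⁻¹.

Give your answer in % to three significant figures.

46.0 %

P(H2) = 751 − 19.5 = 731.5 mmHg
n(H2) = PV/RT = (731.5 × 0.3660) / (62.36 × 294.95) = 0.01456 mol
n(Mg) = (1/1) × 0.01456 = 0.01456 mol
m(Mg) = 0.01456 × 24.30 = 0.3538 g
%Mg = 0.3538 / 0.769 × 100 = 46.01%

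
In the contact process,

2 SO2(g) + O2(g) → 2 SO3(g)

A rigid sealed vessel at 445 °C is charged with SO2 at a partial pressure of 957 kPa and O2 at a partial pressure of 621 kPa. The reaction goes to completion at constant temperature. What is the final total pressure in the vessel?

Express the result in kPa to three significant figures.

At constant V, partial pressures at 445 °C are proportional to moles, so apply stoichiometry directly to pressures.
P(O2) required for 957 kPa of SO2 = (1/2) × 957 = 478.5 kPa; available 621 kPa, so SO2 is limiting.
P(O2) remaining = 621 − (1/2) × 957 = 142.5 kPa
P(gaseous products) = (2)/2 × 957 = 957.0 kPa
P_total at 445 °C = 142.5 + 957.0 = 1100 kPa

1100 kPa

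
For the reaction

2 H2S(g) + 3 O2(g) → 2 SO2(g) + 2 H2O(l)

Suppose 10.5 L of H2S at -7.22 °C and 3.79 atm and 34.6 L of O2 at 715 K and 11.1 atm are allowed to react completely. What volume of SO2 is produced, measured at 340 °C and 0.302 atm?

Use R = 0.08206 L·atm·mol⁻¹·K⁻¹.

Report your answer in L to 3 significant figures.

304 L

n(H2S) = PV/RT = (3.79 × 10.5) / (0.08206 × 265.93) = 1.824 mol
n(O2) = PV/RT = (11.1 × 34.6) / (0.08206 × 715) = 6.546 mol
For 1.824 mol H2S, stoichiometry requires (3/2) × 1.824 = 2.736 mol O2; 6.546 mol is available, so H2S is limiting.
n(SO2) = (2/2) × 1.824 = 1.824 mol
V(SO2) = nRT/P = 1.824 × 0.08206 × 613.15 / 0.302 = 303.9 L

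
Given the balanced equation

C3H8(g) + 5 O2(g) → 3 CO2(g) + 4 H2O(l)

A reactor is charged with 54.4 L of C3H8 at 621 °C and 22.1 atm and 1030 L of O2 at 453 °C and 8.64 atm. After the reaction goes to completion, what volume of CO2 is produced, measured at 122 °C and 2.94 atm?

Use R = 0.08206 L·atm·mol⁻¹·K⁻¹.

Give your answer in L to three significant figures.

n(C3H8) = PV/RT = (22.1 × 54.4) / (0.08206 × 894.15) = 16.39 mol
n(O2) = PV/RT = (8.64 × 1030) / (0.08206 × 726.15) = 149.3 mol
For 16.39 mol C3H8, stoichiometry requires (5/1) × 16.39 = 81.95 mol O2; 149.3 mol is available, so C3H8 is limiting.
n(CO2) = (3/1) × 16.39 = 49.17 mol
V(CO2) = nRT/P = 49.17 × 0.08206 × 395.15 / 2.94 = 542.3 L

542 L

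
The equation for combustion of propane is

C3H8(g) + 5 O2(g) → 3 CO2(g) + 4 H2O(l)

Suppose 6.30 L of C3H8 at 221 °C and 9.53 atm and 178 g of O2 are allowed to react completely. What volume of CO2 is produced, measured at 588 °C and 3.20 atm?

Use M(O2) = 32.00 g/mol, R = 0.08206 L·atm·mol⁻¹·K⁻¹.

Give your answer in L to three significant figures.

73.7 L

n(C3H8) = PV/RT = (9.53 × 6.30) / (0.08206 × 494.15) = 1.481 mol
n(O2) = 178 / 32.00 = 5.562 mol
For 1.481 mol C3H8, stoichiometry requires (5/1) × 1.481 = 7.405 mol O2; 5.562 mol is available, so O2 is limiting.
n(CO2) = (3/5) × 5.562 = 3.337 mol
V(CO2) = nRT/P = 3.337 × 0.08206 × 861.15 / 3.20 = 73.69 L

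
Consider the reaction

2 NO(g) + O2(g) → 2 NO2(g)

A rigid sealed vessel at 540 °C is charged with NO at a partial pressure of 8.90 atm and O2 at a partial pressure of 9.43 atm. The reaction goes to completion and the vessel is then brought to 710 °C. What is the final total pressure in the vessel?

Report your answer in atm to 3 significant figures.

With V and T fixed, P_i ∝ n_i, so the mole ratios apply directly to partial pressures at 540 °C.
P(O2) required for 8.90 atm of NO = (1/2) × 8.90 = 4.450 atm; available 9.43 atm, so NO is limiting.
P(O2) remaining = 9.43 − (1/2) × 8.90 = 4.980 atm
P(gaseous products) = (2)/2 × 8.90 = 8.900 atm
P_total at 540 °C = 4.980 + 8.900 = 13.88 atm
Scaling to 710 °C: P = 13.88 × 983.15/813.15 = 16.78 atm

16.8 atm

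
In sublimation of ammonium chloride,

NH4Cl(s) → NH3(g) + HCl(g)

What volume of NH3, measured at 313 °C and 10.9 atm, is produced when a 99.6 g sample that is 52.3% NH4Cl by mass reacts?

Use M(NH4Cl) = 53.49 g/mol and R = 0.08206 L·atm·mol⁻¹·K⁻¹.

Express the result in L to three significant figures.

mass of NH4Cl = 99.6 × 52.3/100 = 52.09 g
n(NH4Cl) = 52.09 / 53.49 = 0.9738 mol
n(NH3) = (1/1) × 0.9738 = 0.9738 mol
V = nRT/P = 0.9738 × 0.08206 × 586.15 / 10.9 = 4.297 L

4.30 L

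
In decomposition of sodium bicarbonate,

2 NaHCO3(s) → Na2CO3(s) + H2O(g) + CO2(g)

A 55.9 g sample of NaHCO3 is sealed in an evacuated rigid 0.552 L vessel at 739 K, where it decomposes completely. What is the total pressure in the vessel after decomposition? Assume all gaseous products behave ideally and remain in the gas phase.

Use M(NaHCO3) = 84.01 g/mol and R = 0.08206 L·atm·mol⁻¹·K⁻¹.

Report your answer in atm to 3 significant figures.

73.1 atm

n(NaHCO3) = 55.9 / 84.01 = 0.6654 mol
n(gas produced) = (2/2) × 0.6654 = 0.6654 mol
P = nRT/V = 0.6654 × 0.08206 × 739 / 0.552 = 73.10 atm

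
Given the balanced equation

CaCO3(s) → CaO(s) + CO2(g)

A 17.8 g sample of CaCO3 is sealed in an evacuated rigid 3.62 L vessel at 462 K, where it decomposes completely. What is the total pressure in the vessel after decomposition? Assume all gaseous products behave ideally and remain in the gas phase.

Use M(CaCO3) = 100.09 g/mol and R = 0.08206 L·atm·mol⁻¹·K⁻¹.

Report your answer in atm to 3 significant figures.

n(CaCO3) = 17.8 / 100.09 = 0.1778 mol
n(gas produced) = (1/1) × 0.1778 = 0.1778 mol
P = nRT/V = 0.1778 × 0.08206 × 462 / 3.62 = 1.862 atm

1.86 atm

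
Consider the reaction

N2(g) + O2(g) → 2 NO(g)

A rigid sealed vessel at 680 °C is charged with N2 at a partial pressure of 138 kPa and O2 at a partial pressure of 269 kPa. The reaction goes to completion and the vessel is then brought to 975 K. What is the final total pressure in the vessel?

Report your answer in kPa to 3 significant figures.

At constant V, partial pressures at 680 °C are proportional to moles, so apply stoichiometry directly to pressures.
P(O2) required for 138 kPa of N2 = (1/1) × 138 = 138.0 kPa; available 269 kPa, so N2 is limiting.
P(O2) remaining = 269 − (1/1) × 138 = 131.0 kPa
P(gaseous products) = (2)/1 × 138 = 276.0 kPa
P_total at 680 °C = 131.0 + 276.0 = 407.0 kPa
Scaling to 975 K: P = 407.0 × 975/953.15 = 416.3 kPa

416 kPa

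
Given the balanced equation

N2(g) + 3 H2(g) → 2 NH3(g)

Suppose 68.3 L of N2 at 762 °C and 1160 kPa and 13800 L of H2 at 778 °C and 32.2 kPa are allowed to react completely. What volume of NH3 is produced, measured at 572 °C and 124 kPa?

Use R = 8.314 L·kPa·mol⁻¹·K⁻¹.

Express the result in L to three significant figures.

1040 L

n(N2) = PV/RT = (1160 × 68.3) / (8.314 × 1035.15) = 9.206 mol
n(H2) = PV/RT = (32.2 × 13800) / (8.314 × 1051.15) = 50.85 mol
For 9.206 mol N2, stoichiometry requires (3/1) × 9.206 = 27.62 mol H2; 50.85 mol is available, so N2 is limiting.
n(NH3) = (2/1) × 9.206 = 18.41 mol
V(NH3) = nRT/P = 18.41 × 8.314 × 845.15 / 124 = 1043 L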